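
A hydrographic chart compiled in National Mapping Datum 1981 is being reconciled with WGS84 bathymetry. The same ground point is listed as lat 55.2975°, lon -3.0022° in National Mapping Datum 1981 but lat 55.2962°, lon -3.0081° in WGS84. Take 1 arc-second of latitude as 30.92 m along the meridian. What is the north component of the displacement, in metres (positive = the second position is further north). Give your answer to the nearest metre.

Δφ = 55.2962° − 55.2975° = -0.0013°; Δλ = -3.0081° − -3.0022° = -0.0059°.
1° of latitude = 3600 × 30.92 = 111312 m.
ΔN = Δφ × 111312 = -144.7 m; ΔE = Δλ × 111312 × cos(55.2975°) = -0.0059 × 111312 × 0.569315 = -373.9 m.

ΔN = -145 m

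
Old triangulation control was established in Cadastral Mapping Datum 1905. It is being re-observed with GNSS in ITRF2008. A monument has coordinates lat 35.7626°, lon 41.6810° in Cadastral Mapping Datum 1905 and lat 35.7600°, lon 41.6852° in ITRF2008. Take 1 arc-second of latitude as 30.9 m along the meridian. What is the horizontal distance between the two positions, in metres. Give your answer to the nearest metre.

477 m

Δφ = 35.7600° − 35.7626° = -0.0026°; Δλ = 41.6852° − 41.6810° = +0.0042°.
1° of latitude = 3600 × 30.90 = 111240 m.
ΔN = Δφ × 111240 = -289.2 m; ΔE = Δλ × 111240 × cos(35.7626°) = +0.0042 × 111240 × 0.811445 = 379.1 m.
Distance = √(ΔE² + ΔN²) = √(379.1² + (-289.2)²) = 476.8 m.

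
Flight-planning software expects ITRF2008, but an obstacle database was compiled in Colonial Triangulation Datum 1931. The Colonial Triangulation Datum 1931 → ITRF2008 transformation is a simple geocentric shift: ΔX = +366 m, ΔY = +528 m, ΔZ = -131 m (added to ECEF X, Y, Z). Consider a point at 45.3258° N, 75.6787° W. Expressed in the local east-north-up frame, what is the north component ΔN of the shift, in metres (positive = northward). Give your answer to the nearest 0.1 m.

ΔN = 207.3 m

The local north axis is (−sin φ cos λ, −sin φ sin λ, cos φ), giving ΔN = -64.380 + 363.801 − 92.103 = 207.32 m.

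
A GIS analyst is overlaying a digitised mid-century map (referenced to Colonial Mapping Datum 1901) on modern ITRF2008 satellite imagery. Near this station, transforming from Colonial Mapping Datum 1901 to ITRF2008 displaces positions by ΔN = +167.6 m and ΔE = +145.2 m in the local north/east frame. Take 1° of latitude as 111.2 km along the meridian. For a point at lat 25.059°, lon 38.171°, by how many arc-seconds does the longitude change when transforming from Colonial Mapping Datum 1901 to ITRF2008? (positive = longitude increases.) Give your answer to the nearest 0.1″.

Δλ = 5.2″

At latitude 25.059°, cos φ = 0.905872.
1° of longitude at this latitude = 111.2 × cos φ = 100.73 km, so Δλ = 145.2 / 100733.0 = 0.0014414° = 5.189″.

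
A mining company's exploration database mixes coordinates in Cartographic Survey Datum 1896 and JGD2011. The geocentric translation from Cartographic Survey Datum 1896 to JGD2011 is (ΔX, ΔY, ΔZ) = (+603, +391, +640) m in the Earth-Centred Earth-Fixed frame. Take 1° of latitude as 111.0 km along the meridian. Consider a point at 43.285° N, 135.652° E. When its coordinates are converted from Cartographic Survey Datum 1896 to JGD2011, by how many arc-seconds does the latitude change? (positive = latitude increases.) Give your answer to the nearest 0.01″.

Δφ = 18.62″

sin φ = 0.685628, cos φ = 0.727952, sin λ = 0.699015, cos λ = -0.715107.
North component: ΔN = −sin φ cos λ·ΔX − sin φ sin λ·ΔY + cos φ·ΔZ = −(0.685628)(-0.715107)(603) − (0.685628)(0.699015)(391) + (0.727952)(640) = 574.15 m.
1° of latitude spans 111000 m, so Δφ = 574.15 / 111000 × 3600 = 18.621″.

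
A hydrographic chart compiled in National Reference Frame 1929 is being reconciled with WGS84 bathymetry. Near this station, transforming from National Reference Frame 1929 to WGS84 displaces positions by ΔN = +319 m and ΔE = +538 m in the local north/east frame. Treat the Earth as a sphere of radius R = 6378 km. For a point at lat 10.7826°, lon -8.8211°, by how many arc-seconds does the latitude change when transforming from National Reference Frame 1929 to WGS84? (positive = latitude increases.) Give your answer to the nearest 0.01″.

Δφ = 10.32″

On a sphere of radius R, 1 rad of latitude = R, so Δφ = ΔN / R = 319.0 / 6378000 = 5.0016e-05 rad = 10.316″.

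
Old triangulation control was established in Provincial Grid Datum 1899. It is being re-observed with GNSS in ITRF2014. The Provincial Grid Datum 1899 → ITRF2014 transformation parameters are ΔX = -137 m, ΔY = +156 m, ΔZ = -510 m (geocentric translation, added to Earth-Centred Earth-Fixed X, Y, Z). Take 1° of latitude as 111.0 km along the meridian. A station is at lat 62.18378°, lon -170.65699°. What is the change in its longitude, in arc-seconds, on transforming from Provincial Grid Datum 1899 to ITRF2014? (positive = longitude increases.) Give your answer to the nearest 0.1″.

sin φ = 0.884449, cos φ = 0.466637, sin λ = -0.162345, cos λ = -0.986734.
East component: ΔE = −sin λ·ΔX + cos λ·ΔY = −(-0.162345)(-137) + (-0.986734)(156) = -176.17 m.
1° of latitude spans 111000 m; at latitude φ, 1° of longitude spans that × cos φ = 51796.7 m, so Δλ = -176.17 / 51796.7 × 3600 = -12.244″.

Δλ = -12.2″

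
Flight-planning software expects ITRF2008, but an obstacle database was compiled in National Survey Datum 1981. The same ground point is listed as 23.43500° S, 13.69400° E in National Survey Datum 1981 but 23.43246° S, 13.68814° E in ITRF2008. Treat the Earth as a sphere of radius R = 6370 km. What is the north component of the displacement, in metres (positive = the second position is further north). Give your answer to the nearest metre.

ΔN = 282 m

Δφ = -23.43246° − -23.43500° = +0.00254°; Δλ = 13.68814° − 13.69400° = -0.00586°.
1° along a meridian = πR/180 = 111177 m.
ΔN = Δφ × 111177 = 282.4 m; ΔE = Δλ × 111177 × cos(-23.43500°) = -0.00586 × 111177 × 0.917512 = -597.8 m.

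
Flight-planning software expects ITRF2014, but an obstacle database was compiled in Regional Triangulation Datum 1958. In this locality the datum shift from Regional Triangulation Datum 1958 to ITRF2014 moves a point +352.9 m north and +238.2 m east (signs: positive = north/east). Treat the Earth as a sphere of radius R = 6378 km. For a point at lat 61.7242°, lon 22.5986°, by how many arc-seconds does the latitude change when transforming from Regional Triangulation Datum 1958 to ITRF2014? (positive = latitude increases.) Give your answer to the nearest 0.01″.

Δφ = 11.41″

On a sphere of radius R, 1 rad of latitude = R, so Δφ = ΔN / R = 352.9 / 6378000 = 5.5331e-05 rad = 11.413″.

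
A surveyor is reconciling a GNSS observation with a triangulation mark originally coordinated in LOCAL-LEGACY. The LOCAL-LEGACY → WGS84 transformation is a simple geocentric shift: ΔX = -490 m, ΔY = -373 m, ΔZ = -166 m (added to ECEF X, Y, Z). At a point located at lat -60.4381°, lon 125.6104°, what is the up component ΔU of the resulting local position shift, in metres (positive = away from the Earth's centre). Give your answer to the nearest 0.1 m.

At φ = -60.4381°, λ = 125.6104°: sin φ = -0.869823, cos φ = 0.493364, sin λ = 0.812995, cos λ = -0.582271.
ΔU = cos φ cos λ·ΔX + cos φ sin λ·ΔY + sin φ·ΔZ = (0.493364)(-0.582271)(-490) + (0.493364)(0.812995)(-373) + (-0.869823)(-166) = 135.54 m.

ΔU = 135.5 m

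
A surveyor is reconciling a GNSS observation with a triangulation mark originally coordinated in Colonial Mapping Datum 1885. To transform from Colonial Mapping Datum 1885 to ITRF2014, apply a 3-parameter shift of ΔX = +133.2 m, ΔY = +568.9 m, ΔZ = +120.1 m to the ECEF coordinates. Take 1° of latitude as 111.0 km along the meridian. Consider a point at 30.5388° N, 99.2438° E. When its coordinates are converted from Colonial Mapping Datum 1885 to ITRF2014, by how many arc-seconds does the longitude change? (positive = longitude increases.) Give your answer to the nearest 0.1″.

sin φ = 0.508122, cos φ = 0.861285, sin λ = 0.987014, cos λ = -0.160636.
East component: ΔE = −sin λ·ΔX + cos λ·ΔY = −(0.987014)(133.2) + (-0.160636)(568.9) = -222.86 m.
1° of latitude spans 111000 m; at latitude φ, 1° of longitude spans that × cos φ = 95602.7 m, so Δλ = -222.86 / 95602.7 × 3600 = -8.392″.

Δλ = -8.4″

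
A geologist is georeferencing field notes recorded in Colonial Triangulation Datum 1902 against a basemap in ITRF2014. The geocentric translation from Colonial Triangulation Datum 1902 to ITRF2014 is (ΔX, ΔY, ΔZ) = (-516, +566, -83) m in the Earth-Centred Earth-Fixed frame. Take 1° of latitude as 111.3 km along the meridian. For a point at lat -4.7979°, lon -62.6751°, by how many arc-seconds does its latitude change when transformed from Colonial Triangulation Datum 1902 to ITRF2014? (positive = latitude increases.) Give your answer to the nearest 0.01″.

sin φ = -0.083641, cos φ = 0.996496, sin λ = -0.888418, cos λ = 0.459036.
North component: ΔN = −sin φ cos λ·ΔX − sin φ sin λ·ΔY + cos φ·ΔZ = −(-0.083641)(0.459036)(-516) − (-0.083641)(-0.888418)(566) + (0.996496)(-83) = -144.58 m.
1° of latitude spans 111300 m, so Δφ = -144.58 / 111300 × 3600 = -4.676″.

Δφ = -4.68″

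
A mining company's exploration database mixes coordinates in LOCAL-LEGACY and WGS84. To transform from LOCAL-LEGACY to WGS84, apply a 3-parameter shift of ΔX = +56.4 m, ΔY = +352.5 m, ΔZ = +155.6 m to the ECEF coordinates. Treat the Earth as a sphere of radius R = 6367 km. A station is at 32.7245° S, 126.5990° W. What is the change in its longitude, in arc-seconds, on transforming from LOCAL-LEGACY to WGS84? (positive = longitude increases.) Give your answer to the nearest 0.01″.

Δλ = -6.35″

sin φ = -0.540600, cos φ = 0.841280, sin λ = -0.802828, cos λ = -0.596211.
East component: ΔE = −sin λ·ΔX + cos λ·ΔY = −(-0.802828)(56.4) + (-0.596211)(352.5) = -164.88 m.
1° of latitude spans πR/180 = 111125 m; at latitude φ, 1° of longitude spans that × cos φ = 93487.3 m, so Δλ = -164.88 / 93487.3 × 3600 = -6.349″.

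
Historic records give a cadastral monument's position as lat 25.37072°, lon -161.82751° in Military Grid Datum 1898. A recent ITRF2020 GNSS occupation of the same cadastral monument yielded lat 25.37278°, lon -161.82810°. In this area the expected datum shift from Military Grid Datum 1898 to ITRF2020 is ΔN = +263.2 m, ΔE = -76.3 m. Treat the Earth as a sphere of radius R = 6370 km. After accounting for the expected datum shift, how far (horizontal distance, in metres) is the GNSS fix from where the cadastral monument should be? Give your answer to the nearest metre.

38 m

Observed coordinate differences: Δφ = +0.00206°, Δλ = -0.00059°.
Converting to metres (1° lat = 111177 m, cos φ = 0.903554): observed ΔN = 229.0 m, observed ΔE = -59.3 m.
Subtracting the expected shift leaves a residual of 229.0 − (263.2) = -34.2 m north and -59.3 − (-76.3) = 17.0 m east.
Residual distance = √((-34.2)² + 17.0²) = 38.2 m.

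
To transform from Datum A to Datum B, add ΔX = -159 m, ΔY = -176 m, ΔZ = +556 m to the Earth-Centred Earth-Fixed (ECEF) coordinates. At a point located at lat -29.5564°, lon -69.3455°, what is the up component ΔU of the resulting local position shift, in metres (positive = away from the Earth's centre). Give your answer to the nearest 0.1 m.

ΔU = -179.8 m

At φ = -29.5564°, λ = -69.3455°: sin φ = -0.493280, cos φ = 0.869871, sin λ = -0.935724, cos λ = 0.352732.
ΔU = cos φ cos λ·ΔX + cos φ sin λ·ΔY + sin φ·ΔZ = (0.869871)(0.352732)(-159) + (0.869871)(-0.935724)(-176) + (-0.493280)(556) = -179.79 m.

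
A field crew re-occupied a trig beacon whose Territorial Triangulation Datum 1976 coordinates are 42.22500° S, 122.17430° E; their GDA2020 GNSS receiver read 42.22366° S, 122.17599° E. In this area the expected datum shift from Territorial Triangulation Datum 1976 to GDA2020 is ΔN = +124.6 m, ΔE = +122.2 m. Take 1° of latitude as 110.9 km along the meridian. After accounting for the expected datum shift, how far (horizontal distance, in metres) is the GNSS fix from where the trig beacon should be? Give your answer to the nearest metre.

Observed coordinate differences: Δφ = +0.00134°, Δλ = +0.00169°.
Converting to metres (1° lat = 110900 m, cos φ = 0.740511): observed ΔN = 148.6 m, observed ΔE = 138.8 m.
Subtracting the expected shift leaves a residual of 148.6 − (124.6) = 24.0 m north and 138.8 − (122.2) = 16.6 m east.
Residual distance = √(24.0² + 16.6²) = 29.2 m.

29 m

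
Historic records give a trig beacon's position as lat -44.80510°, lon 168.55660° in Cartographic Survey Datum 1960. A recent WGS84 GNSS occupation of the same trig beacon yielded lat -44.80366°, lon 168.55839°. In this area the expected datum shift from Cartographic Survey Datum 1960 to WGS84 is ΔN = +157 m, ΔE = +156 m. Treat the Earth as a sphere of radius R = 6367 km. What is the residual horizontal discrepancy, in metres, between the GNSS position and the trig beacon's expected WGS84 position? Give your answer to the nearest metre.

Observed coordinate differences: Δφ = +0.00144°, Δλ = +0.00179°.
Converting to metres (1° lat = 111125 m, cos φ = 0.709508): observed ΔN = 160.0 m, observed ΔE = 141.1 m.
Subtracting the expected shift leaves a residual of 160.0 − (157) = 3.0 m north and 141.1 − (156) = -14.9 m east.
Residual distance = √(3.0² + (-14.9)²) = 15.2 m.

15 m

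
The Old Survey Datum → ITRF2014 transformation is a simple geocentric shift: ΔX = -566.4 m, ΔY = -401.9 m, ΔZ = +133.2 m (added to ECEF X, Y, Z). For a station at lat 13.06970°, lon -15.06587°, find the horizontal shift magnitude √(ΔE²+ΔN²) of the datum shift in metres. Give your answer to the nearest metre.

At φ = 13.06970°, λ = -15.06587°: sin φ = 0.226136, cos φ = 0.974096, sin λ = -0.259929, cos λ = 0.965628.
ΔE = −sin λ·ΔX + cos λ·ΔY = −(-0.259929)·(-566.4) + (0.965628)·(-401.9) = -535.31 m.
ΔN = −sin φ cos λ·ΔX − sin φ sin λ·ΔY + cos φ·ΔZ = −(0.226136)(0.965628)(-566.4) − (0.226136)(-0.259929)(-401.9) + (0.974096)(133.2) = 229.81 m.
Horizontal magnitude = √(ΔE² + ΔN²) = √((-535.31)² + 229.81²) = 582.55 m.

583 m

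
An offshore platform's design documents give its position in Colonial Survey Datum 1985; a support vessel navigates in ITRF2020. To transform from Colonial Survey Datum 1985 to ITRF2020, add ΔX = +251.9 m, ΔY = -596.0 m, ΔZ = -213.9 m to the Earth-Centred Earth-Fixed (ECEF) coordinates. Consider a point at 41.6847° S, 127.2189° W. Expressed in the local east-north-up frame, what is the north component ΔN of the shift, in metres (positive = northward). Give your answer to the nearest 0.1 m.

ΔN = 54.6 m

The local north axis is (−sin φ cos λ, −sin φ sin λ, cos φ), giving ΔN = -101.327 + 315.632 − 159.744 = 54.56 m.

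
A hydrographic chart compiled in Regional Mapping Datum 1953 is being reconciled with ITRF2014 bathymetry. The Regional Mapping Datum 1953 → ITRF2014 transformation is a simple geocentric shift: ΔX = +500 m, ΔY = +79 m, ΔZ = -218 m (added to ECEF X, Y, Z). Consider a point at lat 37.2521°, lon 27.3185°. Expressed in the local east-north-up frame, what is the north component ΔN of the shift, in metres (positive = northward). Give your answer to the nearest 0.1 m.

The local north axis is (−sin φ cos λ, −sin φ sin λ, cos φ), giving ΔN = -268.905 − 21.947 − 173.524 = -464.38 m.

ΔN = -464.4 m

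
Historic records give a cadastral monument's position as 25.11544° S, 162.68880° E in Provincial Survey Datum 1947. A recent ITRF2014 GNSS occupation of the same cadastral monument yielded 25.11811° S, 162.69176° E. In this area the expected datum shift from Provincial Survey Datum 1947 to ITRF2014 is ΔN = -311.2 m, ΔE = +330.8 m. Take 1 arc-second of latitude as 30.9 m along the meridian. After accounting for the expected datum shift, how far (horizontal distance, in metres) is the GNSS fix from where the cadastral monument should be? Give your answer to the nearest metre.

36 m

Observed coordinate differences: Δφ = -0.00267°, Δλ = +0.00296°.
Converting to metres (1° lat = 111240 m, cos φ = 0.905454): observed ΔN = -297.0 m, observed ΔE = 298.1 m.
Subtracting the expected shift leaves a residual of -297.0 − (-311.2) = 14.2 m north and 298.1 − (330.8) = -32.7 m east.
Residual distance = √(14.2² + (-32.7)²) = 35.6 m.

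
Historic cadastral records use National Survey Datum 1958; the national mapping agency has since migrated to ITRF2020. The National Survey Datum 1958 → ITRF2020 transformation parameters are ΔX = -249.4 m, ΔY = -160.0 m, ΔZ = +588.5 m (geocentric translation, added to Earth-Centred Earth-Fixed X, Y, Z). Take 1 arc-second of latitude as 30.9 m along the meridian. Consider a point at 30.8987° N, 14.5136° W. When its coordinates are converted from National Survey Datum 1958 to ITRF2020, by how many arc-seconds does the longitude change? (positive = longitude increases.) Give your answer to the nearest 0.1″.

sin φ = 0.513522, cos φ = 0.858077, sin λ = -0.250610, cos λ = 0.968088.
East component: ΔE = −sin λ·ΔX + cos λ·ΔY = −(-0.250610)(-249.4) + (0.968088)(-160.0) = -217.40 m.
1° of latitude spans 3600 × 30.90 = 111240 m; at latitude φ, 1° of longitude spans that × cos φ = 95452.4 m, so Δλ = -217.40 / 95452.4 × 3600 = -8.199″.

Δλ = -8.2″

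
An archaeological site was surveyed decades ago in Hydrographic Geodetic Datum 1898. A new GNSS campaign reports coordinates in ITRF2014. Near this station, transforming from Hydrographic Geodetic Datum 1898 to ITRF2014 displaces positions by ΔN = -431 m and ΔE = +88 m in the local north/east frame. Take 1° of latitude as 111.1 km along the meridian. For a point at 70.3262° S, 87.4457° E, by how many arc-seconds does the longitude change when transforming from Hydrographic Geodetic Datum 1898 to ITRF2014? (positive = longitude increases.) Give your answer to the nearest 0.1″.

Δλ = 8.5″

At latitude -70.3262°, cos φ = 0.336665.
1° of longitude at this latitude = 111.1 × cos φ = 37.40 km, so Δλ = 88.0 / 37403.4 = 0.0023527° = 8.470″.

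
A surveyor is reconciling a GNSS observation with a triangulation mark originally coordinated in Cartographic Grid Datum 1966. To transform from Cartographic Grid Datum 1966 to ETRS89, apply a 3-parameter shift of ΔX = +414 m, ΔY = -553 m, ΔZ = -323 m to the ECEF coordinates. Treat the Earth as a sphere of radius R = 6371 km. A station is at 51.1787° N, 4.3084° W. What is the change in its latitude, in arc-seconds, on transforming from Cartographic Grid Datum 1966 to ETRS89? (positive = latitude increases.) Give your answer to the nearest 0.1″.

Δφ = -18.0″

sin φ = 0.779105, cos φ = 0.626893, sin λ = -0.075125, cos λ = 0.997174.
North component: ΔN = −sin φ cos λ·ΔX − sin φ sin λ·ΔY + cos φ·ΔZ = −(0.779105)(0.997174)(414) − (0.779105)(-0.075125)(-553) + (0.626893)(-323) = -556.49 m.
1° of latitude spans πR/180 = 111195 m, so Δφ = -556.49 / 111195 × 3600 = -18.017″.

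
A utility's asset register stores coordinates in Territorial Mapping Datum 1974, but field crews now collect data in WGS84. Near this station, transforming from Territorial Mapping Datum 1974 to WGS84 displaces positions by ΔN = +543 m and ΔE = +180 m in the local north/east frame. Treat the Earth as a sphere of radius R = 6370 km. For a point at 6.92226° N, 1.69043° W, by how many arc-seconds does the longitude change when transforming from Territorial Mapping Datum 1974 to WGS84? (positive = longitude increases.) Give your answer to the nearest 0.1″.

Δλ = 5.9″

At latitude 6.92226°, cos φ = 0.992711.
One radian of longitude at latitude φ spans R cos φ, so Δλ = ΔE / (R cos φ) = 180.0 / (6370000 × 0.992711) = 2.8465e-05 rad = 5.871″.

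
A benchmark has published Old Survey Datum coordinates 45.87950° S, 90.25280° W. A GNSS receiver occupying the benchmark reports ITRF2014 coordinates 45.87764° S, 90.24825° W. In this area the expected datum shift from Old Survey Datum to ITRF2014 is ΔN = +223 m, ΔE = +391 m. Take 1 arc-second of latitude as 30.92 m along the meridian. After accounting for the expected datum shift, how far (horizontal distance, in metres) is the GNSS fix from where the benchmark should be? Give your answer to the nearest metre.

Observed coordinate differences: Δφ = +0.00186°, Δλ = +0.00455°.
Converting to metres (1° lat = 111312 m, cos φ = 0.696170): observed ΔN = 207.0 m, observed ΔE = 352.6 m.
Subtracting the expected shift leaves a residual of 207.0 − (223) = -16.0 m north and 352.6 − (391) = -38.4 m east.
Residual distance = √((-16.0)² + (-38.4)²) = 41.6 m.

42 m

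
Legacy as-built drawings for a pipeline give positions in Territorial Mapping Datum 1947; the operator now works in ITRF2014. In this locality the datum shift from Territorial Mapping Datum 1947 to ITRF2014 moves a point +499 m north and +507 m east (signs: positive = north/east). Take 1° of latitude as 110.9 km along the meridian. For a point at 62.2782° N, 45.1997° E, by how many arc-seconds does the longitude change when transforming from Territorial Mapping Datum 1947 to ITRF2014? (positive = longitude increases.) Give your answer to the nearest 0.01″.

Δλ = 35.38″

At latitude 62.2782°, cos φ = 0.465179.
1° of longitude at this latitude = 110.9 × cos φ = 51.59 km, so Δλ = 507.0 / 51588.3 = 0.0098278° = 35.380″.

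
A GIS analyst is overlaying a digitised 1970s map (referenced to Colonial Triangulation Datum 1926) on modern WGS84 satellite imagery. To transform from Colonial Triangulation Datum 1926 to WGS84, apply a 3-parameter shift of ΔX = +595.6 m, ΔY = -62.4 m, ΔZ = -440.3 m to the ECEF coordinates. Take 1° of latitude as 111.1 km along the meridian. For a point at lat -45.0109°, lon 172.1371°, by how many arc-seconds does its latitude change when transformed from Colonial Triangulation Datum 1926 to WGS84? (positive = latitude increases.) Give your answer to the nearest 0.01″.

Δφ = -23.80″

sin φ = -0.707241, cos φ = 0.706972, sin λ = 0.136803, cos λ = -0.990598.
North component: ΔN = −sin φ cos λ·ΔX − sin φ sin λ·ΔY + cos φ·ΔZ = −(-0.707241)(-0.990598)(595.6) − (-0.707241)(0.136803)(-62.4) + (0.706972)(-440.3) = -734.59 m.
1° of latitude spans 111100 m, so Δφ = -734.59 / 111100 × 3600 = -23.803″.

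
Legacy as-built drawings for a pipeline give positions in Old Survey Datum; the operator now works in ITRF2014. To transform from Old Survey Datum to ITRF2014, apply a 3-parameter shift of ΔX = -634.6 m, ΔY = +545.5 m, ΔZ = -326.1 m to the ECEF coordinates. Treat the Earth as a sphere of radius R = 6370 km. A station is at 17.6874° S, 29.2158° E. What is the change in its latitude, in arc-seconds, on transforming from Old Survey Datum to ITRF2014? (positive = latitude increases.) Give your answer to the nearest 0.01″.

Δφ = -12.89″

sin φ = -0.303824, cos φ = 0.952728, sin λ = 0.488100, cos λ = 0.872788.
North component: ΔN = −sin φ cos λ·ΔX − sin φ sin λ·ΔY + cos φ·ΔZ = −(-0.303824)(0.872788)(-634.6) − (-0.303824)(0.488100)(545.5) + (0.952728)(-326.1) = -398.07 m.
1° of latitude spans πR/180 = 111177 m, so Δφ = -398.07 / 111177 × 3600 = -12.890″.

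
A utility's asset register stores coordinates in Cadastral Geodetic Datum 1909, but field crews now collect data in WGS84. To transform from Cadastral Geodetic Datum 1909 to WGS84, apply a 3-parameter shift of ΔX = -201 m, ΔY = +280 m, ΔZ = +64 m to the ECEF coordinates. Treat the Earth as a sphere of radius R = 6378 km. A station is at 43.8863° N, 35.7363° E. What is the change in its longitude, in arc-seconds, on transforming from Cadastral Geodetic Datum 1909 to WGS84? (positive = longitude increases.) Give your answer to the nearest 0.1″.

Δλ = 15.5″

sin φ = 0.693230, cos φ = 0.720717, sin λ = 0.584056, cos λ = 0.811714.
East component: ΔE = −sin λ·ΔX + cos λ·ΔY = −(0.584056)(-201) + (0.811714)(280) = 344.67 m.
1° of latitude spans πR/180 = 111317 m; at latitude φ, 1° of longitude spans that × cos φ = 80228.1 m, so Δλ = 344.67 / 80228.1 × 3600 = 15.466″.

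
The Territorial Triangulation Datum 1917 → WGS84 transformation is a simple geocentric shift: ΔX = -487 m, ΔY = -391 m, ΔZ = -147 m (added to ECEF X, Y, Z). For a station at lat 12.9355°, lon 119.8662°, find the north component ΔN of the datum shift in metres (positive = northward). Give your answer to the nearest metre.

ΔN = -122 m

At φ = 12.9355°, λ = 119.8662°: sin φ = 0.223854, cos φ = 0.974623, sin λ = 0.867191, cos λ = -0.497976.
ΔN = −sin φ cos λ·ΔX − sin φ sin λ·ΔY + cos φ·ΔZ = −(0.223854)(-0.497976)(-487) − (0.223854)(0.867191)(-391) + (0.974623)(-147) = -121.65 m.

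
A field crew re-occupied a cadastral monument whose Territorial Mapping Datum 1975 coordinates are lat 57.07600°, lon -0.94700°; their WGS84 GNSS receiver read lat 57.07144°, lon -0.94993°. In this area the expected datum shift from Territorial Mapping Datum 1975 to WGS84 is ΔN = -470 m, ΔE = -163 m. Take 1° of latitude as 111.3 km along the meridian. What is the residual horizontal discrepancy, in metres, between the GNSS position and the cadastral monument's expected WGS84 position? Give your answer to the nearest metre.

40 m

Observed coordinate differences: Δφ = -0.00456°, Δλ = -0.00293°.
Converting to metres (1° lat = 111300 m, cos φ = 0.543526): observed ΔN = -507.5 m, observed ΔE = -177.2 m.
Subtracting the expected shift leaves a residual of -507.5 − (-470) = -37.5 m north and -177.2 − (-163) = -14.2 m east.
Residual distance = √((-37.5)² + (-14.2)²) = 40.1 m.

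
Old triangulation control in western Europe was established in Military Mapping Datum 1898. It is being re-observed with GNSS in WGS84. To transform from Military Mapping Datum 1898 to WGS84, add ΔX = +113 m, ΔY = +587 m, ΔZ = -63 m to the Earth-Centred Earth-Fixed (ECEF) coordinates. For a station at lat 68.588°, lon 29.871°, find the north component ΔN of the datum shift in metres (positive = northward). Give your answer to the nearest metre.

ΔN = -386 m

The local north axis is (−sin φ cos λ, −sin φ sin λ, cos φ), giving ΔN = -91.225 − 272.176 − 23.000 = -386.40 m.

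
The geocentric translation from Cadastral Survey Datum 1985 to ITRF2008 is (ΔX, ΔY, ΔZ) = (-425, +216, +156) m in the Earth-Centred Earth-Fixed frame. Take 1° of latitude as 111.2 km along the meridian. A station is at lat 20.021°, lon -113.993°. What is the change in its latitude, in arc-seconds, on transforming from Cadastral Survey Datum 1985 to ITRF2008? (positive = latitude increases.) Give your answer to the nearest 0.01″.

Δφ = 5.02″

sin φ = 0.342365, cos φ = 0.939567, sin λ = -0.913595, cos λ = -0.406625.
North component: ΔN = −sin φ cos λ·ΔX − sin φ sin λ·ΔY + cos φ·ΔZ = −(0.342365)(-0.406625)(-425) − (0.342365)(-0.913595)(216) + (0.939567)(156) = 154.97 m.
1° of latitude spans 111200 m, so Δφ = 154.97 / 111200 × 3600 = 5.017″.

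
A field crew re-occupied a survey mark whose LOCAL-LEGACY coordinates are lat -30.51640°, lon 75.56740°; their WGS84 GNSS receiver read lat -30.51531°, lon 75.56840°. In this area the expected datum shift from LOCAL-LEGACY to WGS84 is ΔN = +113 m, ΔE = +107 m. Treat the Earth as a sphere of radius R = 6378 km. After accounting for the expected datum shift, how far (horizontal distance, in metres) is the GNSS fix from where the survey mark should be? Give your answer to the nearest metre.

14 m

Observed coordinate differences: Δφ = +0.00109°, Δλ = +0.00100°.
Converting to metres (1° lat = 111317 m, cos φ = 0.861484): observed ΔN = 121.3 m, observed ΔE = 95.9 m.
Subtracting the expected shift leaves a residual of 121.3 − (113) = 8.3 m north and 95.9 − (107) = -11.1 m east.
Residual distance = √(8.3² + (-11.1)²) = 13.9 m.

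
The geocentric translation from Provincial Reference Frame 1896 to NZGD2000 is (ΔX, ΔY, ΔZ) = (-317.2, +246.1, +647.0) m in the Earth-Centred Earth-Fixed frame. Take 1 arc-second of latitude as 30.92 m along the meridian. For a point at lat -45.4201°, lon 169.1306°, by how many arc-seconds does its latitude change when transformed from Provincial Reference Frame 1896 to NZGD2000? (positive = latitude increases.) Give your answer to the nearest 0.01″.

sin φ = -0.712272, cos φ = 0.701903, sin λ = 0.188571, cos λ = -0.982060.
North component: ΔN = −sin φ cos λ·ΔX − sin φ sin λ·ΔY + cos φ·ΔZ = −(-0.712272)(-0.982060)(-317.2) − (-0.712272)(0.188571)(246.1) + (0.701903)(647.0) = 709.07 m.
1° of latitude spans 3600 × 30.92 = 111312 m, so Δφ = 709.07 / 111312 × 3600 = 22.932″.

Δφ = 22.93″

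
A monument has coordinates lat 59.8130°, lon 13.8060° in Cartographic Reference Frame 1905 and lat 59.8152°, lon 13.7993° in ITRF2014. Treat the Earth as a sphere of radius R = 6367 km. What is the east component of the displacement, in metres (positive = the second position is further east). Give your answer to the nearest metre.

ΔE = -374 m

Δφ = 59.8152° − 59.8130° = +0.0022°; Δλ = 13.7993° − 13.8060° = -0.0067°.
1° along a meridian = πR/180 = 111125 m.
ΔN = Δφ × 111125 = 244.5 m; ΔE = Δλ × 111125 × cos(59.8130°) = -0.0067 × 111125 × 0.502824 = -374.4 m.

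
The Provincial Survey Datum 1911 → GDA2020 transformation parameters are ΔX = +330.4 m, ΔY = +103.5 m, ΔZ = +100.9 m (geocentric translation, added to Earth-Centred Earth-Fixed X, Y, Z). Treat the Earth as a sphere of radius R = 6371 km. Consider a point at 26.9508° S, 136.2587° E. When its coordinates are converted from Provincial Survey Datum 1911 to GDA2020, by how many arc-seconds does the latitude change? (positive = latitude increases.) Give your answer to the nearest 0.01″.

Δφ = 0.46″

sin φ = -0.453225, cos φ = 0.891396, sin λ = 0.691403, cos λ = -0.722469.
North component: ΔN = −sin φ cos λ·ΔX − sin φ sin λ·ΔY + cos φ·ΔZ = −(-0.453225)(-0.722469)(330.4) − (-0.453225)(0.691403)(103.5) + (0.891396)(100.9) = 14.19 m.
1° of latitude spans πR/180 = 111195 m, so Δφ = 14.19 / 111195 × 3600 = 0.459″.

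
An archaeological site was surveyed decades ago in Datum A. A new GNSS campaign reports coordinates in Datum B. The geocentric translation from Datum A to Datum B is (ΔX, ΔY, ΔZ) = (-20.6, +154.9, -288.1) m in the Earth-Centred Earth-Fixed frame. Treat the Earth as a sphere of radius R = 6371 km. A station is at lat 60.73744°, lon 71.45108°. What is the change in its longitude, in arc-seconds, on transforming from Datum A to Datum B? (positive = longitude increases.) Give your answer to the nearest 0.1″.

sin φ = 0.872389, cos φ = 0.488812, sin λ = 0.948052, cos λ = 0.318114.
East component: ΔE = −sin λ·ΔX + cos λ·ΔY = −(0.948052)(-20.6) + (0.318114)(154.9) = 68.81 m.
1° of latitude spans πR/180 = 111195 m; at latitude φ, 1° of longitude spans that × cos φ = 54353.5 m, so Δλ = 68.81 / 54353.5 × 3600 = 4.557″.

Δλ = 4.6″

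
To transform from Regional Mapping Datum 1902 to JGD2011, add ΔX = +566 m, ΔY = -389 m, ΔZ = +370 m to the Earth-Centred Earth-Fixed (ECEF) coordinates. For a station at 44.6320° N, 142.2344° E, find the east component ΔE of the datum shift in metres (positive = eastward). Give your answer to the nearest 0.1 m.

ΔE = -39.1 m

The local east axis at (φ, λ) is (−sin λ, cos λ, 0), so ΔE = −sin(142.2344°)·566 + cos(142.2344°)·(-389) = -39.12 m.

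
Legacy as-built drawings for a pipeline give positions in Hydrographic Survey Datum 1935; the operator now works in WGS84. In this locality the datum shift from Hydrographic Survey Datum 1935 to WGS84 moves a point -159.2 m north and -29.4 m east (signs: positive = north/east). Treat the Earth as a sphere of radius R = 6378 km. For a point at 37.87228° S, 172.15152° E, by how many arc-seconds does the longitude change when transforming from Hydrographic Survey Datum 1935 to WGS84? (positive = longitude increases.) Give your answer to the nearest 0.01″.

Δλ = -1.20″

At latitude -37.87228°, cos φ = 0.789381.
One radian of longitude at latitude φ spans R cos φ, so Δλ = ΔE / (R cos φ) = -29.4 / (6378000 × 0.789381) = -5.8395e-06 rad = -1.204″.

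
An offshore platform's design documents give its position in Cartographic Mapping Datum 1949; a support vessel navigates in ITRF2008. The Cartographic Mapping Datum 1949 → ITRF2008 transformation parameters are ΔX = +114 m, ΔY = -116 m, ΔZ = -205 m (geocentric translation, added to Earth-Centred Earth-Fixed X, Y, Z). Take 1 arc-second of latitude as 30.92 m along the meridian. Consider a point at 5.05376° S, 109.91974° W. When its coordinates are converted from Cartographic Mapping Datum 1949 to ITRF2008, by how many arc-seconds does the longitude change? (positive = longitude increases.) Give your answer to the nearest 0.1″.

Δλ = 4.8″

sin φ = -0.088090, cos φ = 0.996112, sin λ = -0.940171, cos λ = -0.340703.
East component: ΔE = −sin λ·ΔX + cos λ·ΔY = −(-0.940171)(114) + (-0.340703)(-116) = 146.70 m.
1° of latitude spans 3600 × 30.92 = 111312 m; at latitude φ, 1° of longitude spans that × cos φ = 110879.3 m, so Δλ = 146.70 / 110879.3 × 3600 = 4.763″.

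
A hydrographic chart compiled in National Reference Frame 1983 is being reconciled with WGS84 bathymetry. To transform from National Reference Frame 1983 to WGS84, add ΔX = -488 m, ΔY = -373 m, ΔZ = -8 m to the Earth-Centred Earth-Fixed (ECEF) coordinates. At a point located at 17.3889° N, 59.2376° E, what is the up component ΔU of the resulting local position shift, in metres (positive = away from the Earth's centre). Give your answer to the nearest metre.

ΔU = -546 m

At φ = 17.3889°, λ = 59.2376°: sin φ = 0.298856, cos φ = 0.954298, sin λ = 0.859296, cos λ = 0.511479.
ΔU = cos φ cos λ·ΔX + cos φ sin λ·ΔY + sin φ·ΔZ = (0.954298)(0.511479)(-488) + (0.954298)(0.859296)(-373) + (0.298856)(-8) = -546.45 m.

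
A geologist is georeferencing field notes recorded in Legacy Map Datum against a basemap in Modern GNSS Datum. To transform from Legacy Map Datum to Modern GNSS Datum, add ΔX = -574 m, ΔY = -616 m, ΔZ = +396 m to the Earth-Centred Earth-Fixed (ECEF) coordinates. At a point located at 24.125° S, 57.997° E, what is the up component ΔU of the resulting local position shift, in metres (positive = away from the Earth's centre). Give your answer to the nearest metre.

At φ = -24.125°, λ = 57.997°: sin φ = -0.408729, cos φ = 0.912656, sin λ = 0.848020, cos λ = 0.529964.
ΔU = cos φ cos λ·ΔX + cos φ sin λ·ΔY + sin φ·ΔZ = (0.912656)(0.529964)(-574) + (0.912656)(0.848020)(-616) + (-0.408729)(396) = -916.24 m.

ΔU = -916 m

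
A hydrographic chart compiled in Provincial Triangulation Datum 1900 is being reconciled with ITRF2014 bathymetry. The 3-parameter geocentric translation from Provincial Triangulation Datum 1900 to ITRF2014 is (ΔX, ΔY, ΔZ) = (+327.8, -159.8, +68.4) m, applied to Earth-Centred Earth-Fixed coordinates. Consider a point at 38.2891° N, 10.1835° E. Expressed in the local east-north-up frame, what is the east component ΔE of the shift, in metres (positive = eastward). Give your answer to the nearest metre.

ΔE = -215 m

At φ = 38.2891°, λ = 10.1835°: sin φ = 0.619630, cos φ = 0.784894, sin λ = 0.176801, cos λ = 0.984247.
ΔE = −sin λ·ΔX + cos λ·ΔY = −(0.176801)·(327.8) + (0.984247)·(-159.8) = -215.24 m.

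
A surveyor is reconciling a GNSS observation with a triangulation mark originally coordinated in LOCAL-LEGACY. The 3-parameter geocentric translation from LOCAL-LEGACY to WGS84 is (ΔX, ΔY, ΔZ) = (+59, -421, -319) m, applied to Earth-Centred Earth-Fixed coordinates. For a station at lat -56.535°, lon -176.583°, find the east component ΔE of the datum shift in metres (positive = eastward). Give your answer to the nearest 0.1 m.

At φ = -56.535°, λ = -176.583°: sin φ = -0.834223, cos φ = 0.551427, sin λ = -0.059603, cos λ = -0.998222.
ΔE = −sin λ·ΔX + cos λ·ΔY = −(-0.059603)·(59) + (-0.998222)·(-421) = 423.77 m.

ΔE = 423.8 m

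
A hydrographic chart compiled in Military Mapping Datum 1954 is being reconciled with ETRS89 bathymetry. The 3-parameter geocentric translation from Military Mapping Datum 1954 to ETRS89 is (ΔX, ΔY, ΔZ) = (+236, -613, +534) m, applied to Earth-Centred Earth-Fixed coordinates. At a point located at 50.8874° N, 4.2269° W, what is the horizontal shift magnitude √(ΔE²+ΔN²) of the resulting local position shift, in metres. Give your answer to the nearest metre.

606 m

The local east axis at (φ, λ) is (−sin λ, cos λ, 0), so ΔE = −sin(-4.2269°)·236 + cos(-4.2269°)·(-613) = -593.94 m.
The local north axis is (−sin φ cos λ, −sin φ sin λ, cos φ), giving ΔN = -182.616 − 35.057 + 336.872 = 119.20 m.
Horizontal magnitude = √(ΔE² + ΔN²) = √((-593.94)² + 119.20²) = 605.78 m.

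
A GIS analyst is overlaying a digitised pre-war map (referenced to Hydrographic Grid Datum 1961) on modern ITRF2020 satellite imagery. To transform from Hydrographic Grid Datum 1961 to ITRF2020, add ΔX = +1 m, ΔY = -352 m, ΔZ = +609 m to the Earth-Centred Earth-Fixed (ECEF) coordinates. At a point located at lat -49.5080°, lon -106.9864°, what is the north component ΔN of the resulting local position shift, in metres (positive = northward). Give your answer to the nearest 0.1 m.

The local north axis is (−sin φ cos λ, −sin φ sin λ, cos φ), giving ΔN = -0.222 + 256.016 + 395.449 = 651.24 m.

ΔN = 651.2 m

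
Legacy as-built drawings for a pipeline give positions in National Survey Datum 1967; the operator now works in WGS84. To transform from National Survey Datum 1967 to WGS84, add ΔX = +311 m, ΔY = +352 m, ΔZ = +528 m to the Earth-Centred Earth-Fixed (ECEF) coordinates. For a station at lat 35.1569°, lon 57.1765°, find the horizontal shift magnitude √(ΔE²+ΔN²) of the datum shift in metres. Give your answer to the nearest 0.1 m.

178.8 m

At φ = 35.1569°, λ = 57.1765°: sin φ = 0.575817, cos φ = 0.817578, sin λ = 0.840344, cos λ = 0.542053.
ΔE = −sin λ·ΔX + cos λ·ΔY = −(0.840344)·(311) + (0.542053)·(352) = -70.54 m.
ΔN = −sin φ cos λ·ΔX − sin φ sin λ·ΔY + cos φ·ΔZ = −(0.575817)(0.542053)(311) − (0.575817)(0.840344)(352) + (0.817578)(528) = 164.28 m.
Horizontal magnitude = √(ΔE² + ΔN²) = √((-70.54)² + 164.28²) = 178.79 m.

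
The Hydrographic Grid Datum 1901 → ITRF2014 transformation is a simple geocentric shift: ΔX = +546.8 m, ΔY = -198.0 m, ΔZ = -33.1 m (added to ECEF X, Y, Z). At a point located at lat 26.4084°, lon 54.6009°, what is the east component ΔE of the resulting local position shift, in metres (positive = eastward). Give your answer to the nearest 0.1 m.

ΔE = -560.4 m

At φ = 26.4084°, λ = 54.6009°: sin φ = 0.444766, cos φ = 0.895647, sin λ = 0.815137, cos λ = 0.579268.
ΔE = −sin λ·ΔX + cos λ·ΔY = −(0.815137)·(546.8) + (0.579268)·(-198.0) = -560.41 m.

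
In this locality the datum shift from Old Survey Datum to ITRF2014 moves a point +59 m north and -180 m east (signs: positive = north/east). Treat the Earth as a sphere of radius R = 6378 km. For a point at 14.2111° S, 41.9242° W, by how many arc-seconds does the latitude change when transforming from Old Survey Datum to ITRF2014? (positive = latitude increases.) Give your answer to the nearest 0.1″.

Δφ = 1.9″

On a sphere of radius R, 1 rad of latitude = R, so Δφ = ΔN / R = 59.0 / 6378000 = 9.2505e-06 rad = 1.908″.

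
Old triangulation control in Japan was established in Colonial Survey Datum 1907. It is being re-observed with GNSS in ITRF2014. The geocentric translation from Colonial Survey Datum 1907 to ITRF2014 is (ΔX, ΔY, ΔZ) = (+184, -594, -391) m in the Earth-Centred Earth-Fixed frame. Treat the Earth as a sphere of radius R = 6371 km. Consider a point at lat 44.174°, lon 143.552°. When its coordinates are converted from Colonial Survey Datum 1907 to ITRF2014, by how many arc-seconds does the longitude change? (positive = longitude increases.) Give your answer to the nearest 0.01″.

sin φ = 0.696840, cos φ = 0.717227, sin λ = 0.594093, cos λ = -0.804396.
East component: ΔE = −sin λ·ΔX + cos λ·ΔY = −(0.594093)(184) + (-0.804396)(-594) = 368.50 m.
1° of latitude spans πR/180 = 111195 m; at latitude φ, 1° of longitude spans that × cos φ = 79752.0 m, so Δλ = 368.50 / 79752.0 × 3600 = 16.634″.

Δλ = 16.63″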